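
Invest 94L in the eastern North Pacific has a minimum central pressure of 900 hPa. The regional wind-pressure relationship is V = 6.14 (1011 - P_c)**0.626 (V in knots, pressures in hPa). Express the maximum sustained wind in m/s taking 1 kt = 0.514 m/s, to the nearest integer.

60 m/s

ΔP = 1011 − 900 = 111 hPa.
V ≈ 6.14 × 111^0.626 = 6.14 × 19.071 ≈ 117.096 kt.
117.096 × 0.514 ≈ 60.19 m/s → 60 m/s.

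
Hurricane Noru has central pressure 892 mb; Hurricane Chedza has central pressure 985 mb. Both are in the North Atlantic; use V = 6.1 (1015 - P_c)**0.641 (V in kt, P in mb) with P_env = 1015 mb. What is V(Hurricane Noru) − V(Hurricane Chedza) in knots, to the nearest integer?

79 kt

Hurricane Noru: ΔP = 123; V ≈ 6.1 × 123^0.641 ≈ 133.34 kt.
Hurricane Chedza: ΔP = 30; V ≈ 6.1 × 30^0.641 ≈ 53.97 kt.
Difference ≈ 133.34 − 53.97 = 79.37 → 79 kt.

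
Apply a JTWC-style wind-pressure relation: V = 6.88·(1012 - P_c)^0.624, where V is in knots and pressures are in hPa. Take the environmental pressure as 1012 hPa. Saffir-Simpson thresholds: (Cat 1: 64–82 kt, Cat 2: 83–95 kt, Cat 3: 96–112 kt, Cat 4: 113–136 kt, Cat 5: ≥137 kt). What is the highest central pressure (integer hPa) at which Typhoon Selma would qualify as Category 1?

976 hPa

Category 1 begins at V = 64 kt.
Required ΔP = (64/6.88)^(1/0.624) = 9.302^1.603 ≈ 35.66 hPa.
P_c ≤ 1012 − 35.66 = 976.34, so the highest integer P_c is 976 hPa.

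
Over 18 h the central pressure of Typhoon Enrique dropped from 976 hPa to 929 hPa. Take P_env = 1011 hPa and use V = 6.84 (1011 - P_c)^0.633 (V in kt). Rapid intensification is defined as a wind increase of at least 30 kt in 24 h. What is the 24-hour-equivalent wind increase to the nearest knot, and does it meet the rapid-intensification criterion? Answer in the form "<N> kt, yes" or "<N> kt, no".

62 kt, yes

V₁: ΔP = 35, V ≈ 6.84 × 35^0.633 ≈ 64.93 kt.
V₂: ΔP = 82, V ≈ 6.84 × 82^0.633 ≈ 111.30 kt.
ΔV over 18 h = 46.37 kt → 24 h equivalent = 46.37 × 24/18 ≈ 61.83 kt.
62 kt ≥ 30 kt ⇒ rapid intensification.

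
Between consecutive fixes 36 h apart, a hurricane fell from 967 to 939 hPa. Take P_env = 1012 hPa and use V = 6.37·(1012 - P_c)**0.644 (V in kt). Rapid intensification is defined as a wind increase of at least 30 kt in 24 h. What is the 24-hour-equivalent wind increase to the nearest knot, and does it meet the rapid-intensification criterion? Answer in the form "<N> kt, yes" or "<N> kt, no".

V₁: ΔP = 45, V ≈ 6.37 × 45^0.644 ≈ 73.93 kt.
V₂: ΔP = 73, V ≈ 6.37 × 73^0.644 ≈ 100.95 kt.
ΔV over 36 h = 27.02 kt → 24 h equivalent = 27.02 × 24/36 ≈ 18.01 kt.
18 kt < 30 kt ⇒ not rapid intensification.

18 kt, no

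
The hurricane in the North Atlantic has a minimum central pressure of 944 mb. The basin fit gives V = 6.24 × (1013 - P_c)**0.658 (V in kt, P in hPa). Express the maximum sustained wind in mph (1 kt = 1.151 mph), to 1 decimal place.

116.5 mph

ΔP = 1013 − 944 = 69 mb.
V ≈ 6.24 × 69^0.658 = 6.24 × 16.217 ≈ 101.192 kt.
101.192 × 1.151 ≈ 116.47 mph → 116.5 mph.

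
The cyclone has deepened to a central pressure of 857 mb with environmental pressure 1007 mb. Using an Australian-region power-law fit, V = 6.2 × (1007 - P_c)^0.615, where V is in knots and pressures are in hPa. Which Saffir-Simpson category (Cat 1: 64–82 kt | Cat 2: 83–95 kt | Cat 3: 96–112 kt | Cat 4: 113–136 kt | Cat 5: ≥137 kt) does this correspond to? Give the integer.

ΔP = 1007 − 857 = 150 mb.
V ≈ 6.2 × 150^0.615 = 6.2 × 21.79 ≈ 135 kt.
135 kt falls in the Category 4 band.

4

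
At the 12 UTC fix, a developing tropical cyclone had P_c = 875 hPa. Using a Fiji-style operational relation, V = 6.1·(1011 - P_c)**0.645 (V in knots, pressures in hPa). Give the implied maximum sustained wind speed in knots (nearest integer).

145 kt

ΔP = 1011 − 875 = 136 hPa.
136^0.645 ≈ 23.776.
V ≈ 6.1 × 23.776 ≈ 145.0 kt.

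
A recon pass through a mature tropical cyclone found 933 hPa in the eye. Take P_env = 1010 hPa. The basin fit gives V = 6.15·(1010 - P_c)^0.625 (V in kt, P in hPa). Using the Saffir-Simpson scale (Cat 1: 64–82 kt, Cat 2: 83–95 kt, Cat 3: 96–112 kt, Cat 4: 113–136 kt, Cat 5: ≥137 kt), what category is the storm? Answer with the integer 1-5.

ΔP = 1010 − 933 = 77 hPa.
V ≈ 6.15 × 77^0.625 = 6.15 × 15.10 ≈ 93 kt.
93 kt falls in the Category 2 band.

2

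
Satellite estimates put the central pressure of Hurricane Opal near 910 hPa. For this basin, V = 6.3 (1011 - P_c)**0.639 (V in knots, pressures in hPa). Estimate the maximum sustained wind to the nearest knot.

ΔP = 1011 − 910 = 101 hPa.
101^0.639 ≈ 19.088.
V ≈ 6.3 × 19.088 ≈ 120.3 kt.

120 kt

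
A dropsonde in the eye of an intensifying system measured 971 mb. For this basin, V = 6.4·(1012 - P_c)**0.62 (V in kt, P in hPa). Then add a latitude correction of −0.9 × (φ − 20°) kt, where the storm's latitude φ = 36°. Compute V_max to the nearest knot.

ΔP = 1012 − 971 = 41 mb.
41^0.62 ≈ 9.998.
V ≈ 6.4 × 9.998 ≈ 64.0 kt.
Latitude correction: −0.9 × (36 − 20) = -14.4 kt.
Corrected V ≈ 49.6 kt → 50 kt.

50 kt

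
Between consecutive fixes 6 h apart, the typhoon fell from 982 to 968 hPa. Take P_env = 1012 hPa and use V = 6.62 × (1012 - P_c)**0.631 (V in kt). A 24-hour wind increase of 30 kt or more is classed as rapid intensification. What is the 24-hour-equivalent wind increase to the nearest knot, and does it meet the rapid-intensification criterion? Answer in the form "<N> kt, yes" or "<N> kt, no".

V₁: ΔP = 30, V ≈ 6.62 × 30^0.631 ≈ 56.61 kt.
V₂: ΔP = 44, V ≈ 6.62 × 44^0.631 ≈ 72.09 kt.
ΔV over 6 h = 15.48 kt → 24 h equivalent = 15.48 × 24/6 ≈ 61.92 kt.
62 kt ≥ 30 kt ⇒ rapid intensification.

62 kt, yes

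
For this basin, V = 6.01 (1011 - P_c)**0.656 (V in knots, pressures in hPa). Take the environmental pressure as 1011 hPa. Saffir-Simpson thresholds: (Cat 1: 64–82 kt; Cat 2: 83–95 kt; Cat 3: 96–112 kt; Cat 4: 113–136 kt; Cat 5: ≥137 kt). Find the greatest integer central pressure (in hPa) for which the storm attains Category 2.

Category 2 begins at V = 83 kt.
Required ΔP = (83/6.01)^(1/0.656) = 13.810^1.524 ≈ 54.72 hPa.
P_c ≤ 1011 − 54.72 = 956.28, so the highest integer P_c is 956 hPa.

956 hPa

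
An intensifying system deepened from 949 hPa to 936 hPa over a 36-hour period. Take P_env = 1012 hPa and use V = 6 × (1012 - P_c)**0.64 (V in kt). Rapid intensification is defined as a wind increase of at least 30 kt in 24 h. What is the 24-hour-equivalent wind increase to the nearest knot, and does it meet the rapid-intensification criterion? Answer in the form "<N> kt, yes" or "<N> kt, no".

V₁: ΔP = 63, V ≈ 6 × 63^0.64 ≈ 85.06 kt.
V₂: ΔP = 76, V ≈ 6 × 76^0.64 ≈ 95.91 kt.
ΔV over 36 h = 10.85 kt → 24 h equivalent = 10.85 × 24/36 ≈ 7.23 kt.
7 kt < 30 kt ⇒ not rapid intensification.

7 kt, no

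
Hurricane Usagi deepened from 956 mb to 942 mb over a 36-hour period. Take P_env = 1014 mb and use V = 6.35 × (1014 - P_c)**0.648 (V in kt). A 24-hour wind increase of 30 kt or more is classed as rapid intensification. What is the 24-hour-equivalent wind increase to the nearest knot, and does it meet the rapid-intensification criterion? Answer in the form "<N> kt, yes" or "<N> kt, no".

9 kt, no

V₁: ΔP = 58, V ≈ 6.35 × 58^0.648 ≈ 88.20 kt.
V₂: ΔP = 72, V ≈ 6.35 × 72^0.648 ≈ 101.47 kt.
ΔV over 36 h = 13.27 kt → 24 h equivalent = 13.27 × 24/36 ≈ 8.85 kt.
9 kt < 30 kt ⇒ not rapid intensification.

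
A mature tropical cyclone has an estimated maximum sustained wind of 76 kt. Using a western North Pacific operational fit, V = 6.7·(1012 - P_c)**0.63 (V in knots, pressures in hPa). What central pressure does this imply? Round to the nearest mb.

965 mb

ΔP = (V / 6.7)^(1/0.63) = (76/6.7)^1.587.
76/6.7 = 11.343; 11.343^1.587 ≈ 47.23 mb.
P_c = 1012 − 47.23 = 964.77 ≈ 965 mb.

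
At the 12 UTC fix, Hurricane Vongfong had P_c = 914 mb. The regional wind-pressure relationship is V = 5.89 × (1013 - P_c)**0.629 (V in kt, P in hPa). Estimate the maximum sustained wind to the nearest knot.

ΔP = 1013 − 914 = 99 mb.
99^0.629 ≈ 17.999.
V ≈ 5.89 × 17.999 ≈ 106.0 kt.

106 kt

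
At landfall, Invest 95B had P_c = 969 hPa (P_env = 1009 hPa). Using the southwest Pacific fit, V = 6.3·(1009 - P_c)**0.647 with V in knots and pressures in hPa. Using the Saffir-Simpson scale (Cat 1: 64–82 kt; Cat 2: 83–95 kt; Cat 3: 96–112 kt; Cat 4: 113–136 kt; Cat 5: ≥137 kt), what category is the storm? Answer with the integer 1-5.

1

ΔP = 1009 − 969 = 40 hPa.
V ≈ 6.3 × 40^0.647 = 6.3 × 10.88 ≈ 69 kt.
69 kt falls in the Category 1 band.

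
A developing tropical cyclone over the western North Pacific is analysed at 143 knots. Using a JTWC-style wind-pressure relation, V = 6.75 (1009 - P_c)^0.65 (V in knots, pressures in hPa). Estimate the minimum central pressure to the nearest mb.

ΔP = (V / 6.75)^(1/0.65) = (143/6.75)^1.538.
143/6.75 = 21.185; 21.185^1.538 ≈ 109.66 mb.
P_c = 1009 − 109.66 = 899.34 ≈ 899 mb.

899 mb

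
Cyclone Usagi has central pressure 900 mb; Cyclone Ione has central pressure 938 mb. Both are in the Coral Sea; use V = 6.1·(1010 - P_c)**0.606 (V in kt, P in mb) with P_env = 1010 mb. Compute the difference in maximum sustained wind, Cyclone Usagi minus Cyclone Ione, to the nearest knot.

24 kt

Cyclone Usagi: ΔP = 110; V ≈ 6.1 × 110^0.606 ≈ 105.30 kt.
Cyclone Ione: ΔP = 72; V ≈ 6.1 × 72^0.606 ≈ 81.45 kt.
Difference ≈ 105.30 − 81.45 = 23.85 → 24 kt.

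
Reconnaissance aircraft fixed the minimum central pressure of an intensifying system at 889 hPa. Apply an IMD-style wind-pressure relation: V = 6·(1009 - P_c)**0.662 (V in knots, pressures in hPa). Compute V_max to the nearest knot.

ΔP = 1009 − 889 = 120 hPa.
120^0.662 ≈ 23.791.
V ≈ 6 × 23.791 ≈ 142.7 kt.

143 kt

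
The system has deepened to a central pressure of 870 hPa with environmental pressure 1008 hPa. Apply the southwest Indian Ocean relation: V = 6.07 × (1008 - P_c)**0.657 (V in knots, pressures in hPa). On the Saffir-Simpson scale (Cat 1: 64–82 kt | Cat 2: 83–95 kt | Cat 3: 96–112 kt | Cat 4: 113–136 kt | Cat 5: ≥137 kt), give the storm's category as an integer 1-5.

ΔP = 1008 − 870 = 138 hPa.
V ≈ 6.07 × 138^0.657 = 6.07 × 25.46 ≈ 155 kt.
155 kt falls in the Category 5 band.

5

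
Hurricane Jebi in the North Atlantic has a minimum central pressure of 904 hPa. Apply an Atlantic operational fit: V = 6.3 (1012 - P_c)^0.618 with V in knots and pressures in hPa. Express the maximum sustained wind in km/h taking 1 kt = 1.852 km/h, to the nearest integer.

ΔP = 1012 − 904 = 108 hPa.
V ≈ 6.3 × 108^0.618 = 6.3 × 18.057 ≈ 113.762 kt.
113.762 × 1.852 ≈ 210.69 km/h → 211 km/h.

211 km/h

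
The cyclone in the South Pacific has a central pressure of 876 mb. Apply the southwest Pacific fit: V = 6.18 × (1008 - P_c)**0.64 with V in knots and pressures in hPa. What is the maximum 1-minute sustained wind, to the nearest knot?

141 kt

ΔP = 1008 − 876 = 132 mb.
132^0.64 ≈ 22.760.
V ≈ 6.18 × 22.760 ≈ 140.7 kt.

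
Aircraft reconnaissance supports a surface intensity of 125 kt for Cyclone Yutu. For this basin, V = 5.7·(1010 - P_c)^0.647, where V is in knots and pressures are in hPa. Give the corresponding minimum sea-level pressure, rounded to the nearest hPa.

ΔP = (V / 5.7)^(1/0.647) = (125/5.7)^1.546.
125/5.7 = 21.930; 21.930^1.546 ≈ 118.22 hPa.
P_c = 1010 − 118.22 = 891.78 ≈ 892 hPa.

892 hPa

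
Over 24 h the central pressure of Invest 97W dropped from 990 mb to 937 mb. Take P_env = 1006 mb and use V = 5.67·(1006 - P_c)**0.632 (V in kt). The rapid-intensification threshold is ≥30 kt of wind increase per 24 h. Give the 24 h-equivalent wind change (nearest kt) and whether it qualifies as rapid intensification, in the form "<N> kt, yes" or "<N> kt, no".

V₁: ΔP = 16, V ≈ 5.67 × 16^0.632 ≈ 32.70 kt.
V₂: ΔP = 69, V ≈ 5.67 × 69^0.632 ≈ 82.36 kt.
ΔV over 24 h = 49.66 kt → 24 h equivalent = 49.66 × 24/24 ≈ 49.66 kt.
50 kt ≥ 30 kt ⇒ rapid intensification.

50 kt, yes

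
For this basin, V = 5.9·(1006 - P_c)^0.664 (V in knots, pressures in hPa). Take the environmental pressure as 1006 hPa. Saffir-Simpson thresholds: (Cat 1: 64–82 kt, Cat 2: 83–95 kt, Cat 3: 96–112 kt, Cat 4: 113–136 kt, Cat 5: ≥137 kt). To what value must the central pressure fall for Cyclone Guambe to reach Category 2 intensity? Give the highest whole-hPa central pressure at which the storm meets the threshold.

Category 2 begins at V = 83 kt.
Required ΔP = (83/5.9)^(1/0.664) = 14.068^1.506 ≈ 53.61 hPa.
P_c ≤ 1006 − 53.61 = 952.39, so the highest integer P_c is 952 hPa.

952 hPa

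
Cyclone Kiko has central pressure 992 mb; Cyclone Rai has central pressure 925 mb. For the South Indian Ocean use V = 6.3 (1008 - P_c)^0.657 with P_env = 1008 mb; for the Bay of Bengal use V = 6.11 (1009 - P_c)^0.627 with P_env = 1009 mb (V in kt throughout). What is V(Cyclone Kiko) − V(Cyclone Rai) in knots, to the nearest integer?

Cyclone Kiko: ΔP = 16; V ≈ 6.3 × 16^0.657 ≈ 38.94 kt.
Cyclone Rai: ΔP = 84; V ≈ 6.11 × 84^0.627 ≈ 98.30 kt.
Difference ≈ 38.94 − 98.30 = -59.36 → -59 kt.

-59 kt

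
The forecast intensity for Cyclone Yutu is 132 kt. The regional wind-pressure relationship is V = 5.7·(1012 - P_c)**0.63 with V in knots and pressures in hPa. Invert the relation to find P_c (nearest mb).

865 mb

ΔP = (V / 5.7)^(1/0.63) = (132/5.7)^1.587.
132/5.7 = 23.158; 23.158^1.587 ≈ 146.62 mb.
P_c = 1012 − 146.62 = 865.38 ≈ 865 mb.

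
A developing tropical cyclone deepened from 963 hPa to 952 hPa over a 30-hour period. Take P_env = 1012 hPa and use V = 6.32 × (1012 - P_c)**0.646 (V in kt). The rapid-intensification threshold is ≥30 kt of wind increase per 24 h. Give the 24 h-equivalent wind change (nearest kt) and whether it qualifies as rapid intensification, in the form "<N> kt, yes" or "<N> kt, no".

V₁: ΔP = 49, V ≈ 6.32 × 49^0.646 ≈ 78.09 kt.
V₂: ΔP = 60, V ≈ 6.32 × 60^0.646 ≈ 89.00 kt.
ΔV over 30 h = 10.91 kt → 24 h equivalent = 10.91 × 24/30 ≈ 8.73 kt.
9 kt < 30 kt ⇒ not rapid intensification.

9 kt, no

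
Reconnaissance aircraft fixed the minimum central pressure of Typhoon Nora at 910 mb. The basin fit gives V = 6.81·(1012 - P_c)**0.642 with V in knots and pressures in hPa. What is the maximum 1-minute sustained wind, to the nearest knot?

133 kt

ΔP = 1012 − 910 = 102 mb.
102^0.642 ≈ 19.477.
V ≈ 6.81 × 19.477 ≈ 132.6 kt.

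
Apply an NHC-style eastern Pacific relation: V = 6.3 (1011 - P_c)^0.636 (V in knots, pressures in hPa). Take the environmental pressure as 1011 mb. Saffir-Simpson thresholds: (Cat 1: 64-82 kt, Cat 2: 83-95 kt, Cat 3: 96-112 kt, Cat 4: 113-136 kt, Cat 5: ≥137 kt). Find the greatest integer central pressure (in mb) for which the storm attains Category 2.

Category 2 begins at V = 83 kt.
Required ΔP = (83/6.3)^(1/0.636) = 13.175^1.572 ≈ 57.62 mb.
P_c ≤ 1011 − 57.62 = 953.38, so the highest integer P_c is 953 mb.

953 mb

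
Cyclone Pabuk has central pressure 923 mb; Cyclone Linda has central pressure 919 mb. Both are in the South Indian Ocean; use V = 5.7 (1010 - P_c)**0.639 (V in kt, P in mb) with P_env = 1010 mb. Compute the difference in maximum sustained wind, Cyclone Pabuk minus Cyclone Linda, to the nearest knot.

-3 kt

Cyclone Pabuk: ΔP = 87; V ≈ 5.7 × 87^0.639 ≈ 98.91 kt.
Cyclone Linda: ΔP = 91; V ≈ 5.7 × 91^0.639 ≈ 101.79 kt.
Difference ≈ 98.91 − 101.79 = -2.88 → -3 kt.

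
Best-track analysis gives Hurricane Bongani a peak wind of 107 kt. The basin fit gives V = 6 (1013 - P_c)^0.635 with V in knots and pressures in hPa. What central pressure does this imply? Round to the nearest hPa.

ΔP = (V / 6)^(1/0.635) = (107/6)^1.575.
107/6 = 17.833; 17.833^1.575 ≈ 93.42 hPa.
P_c = 1013 − 93.42 = 919.58 ≈ 920 hPa.

920 hPa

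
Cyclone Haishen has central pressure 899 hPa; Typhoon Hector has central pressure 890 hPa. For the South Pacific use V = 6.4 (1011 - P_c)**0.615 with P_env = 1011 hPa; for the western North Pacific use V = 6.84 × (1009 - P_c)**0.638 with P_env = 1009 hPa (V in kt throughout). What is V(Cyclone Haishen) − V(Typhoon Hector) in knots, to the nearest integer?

-28 kt

Cyclone Haishen: ΔP = 112; V ≈ 6.4 × 112^0.615 ≈ 116.53 kt.
Typhoon Hector: ΔP = 119; V ≈ 6.84 × 119^0.638 ≈ 144.30 kt.
Difference ≈ 116.53 − 144.30 = -27.77 → -28 kt.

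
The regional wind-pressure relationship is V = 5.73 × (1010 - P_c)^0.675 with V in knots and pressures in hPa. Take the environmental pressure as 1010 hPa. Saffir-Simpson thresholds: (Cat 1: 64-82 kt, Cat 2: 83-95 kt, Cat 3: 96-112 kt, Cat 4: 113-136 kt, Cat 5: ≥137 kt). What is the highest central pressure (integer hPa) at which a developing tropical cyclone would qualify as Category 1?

Category 1 begins at V = 64 kt.
Required ΔP = (64/5.73)^(1/0.675) = 11.169^1.481 ≈ 35.70 hPa.
P_c ≤ 1010 − 35.70 = 974.30, so the highest integer P_c is 974 hPa.

974 hPa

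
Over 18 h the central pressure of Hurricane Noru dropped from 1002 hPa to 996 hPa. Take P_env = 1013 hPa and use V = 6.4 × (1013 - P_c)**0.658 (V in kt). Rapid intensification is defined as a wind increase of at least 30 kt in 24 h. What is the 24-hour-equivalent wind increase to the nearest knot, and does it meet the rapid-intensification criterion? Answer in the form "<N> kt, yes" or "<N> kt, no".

14 kt, no

V₁: ΔP = 11, V ≈ 6.4 × 11^0.658 ≈ 31.00 kt.
V₂: ΔP = 17, V ≈ 6.4 × 17^0.658 ≈ 41.29 kt.
ΔV over 18 h = 10.29 kt → 24 h equivalent = 10.29 × 24/18 ≈ 13.72 kt.
14 kt < 30 kt ⇒ not rapid intensification.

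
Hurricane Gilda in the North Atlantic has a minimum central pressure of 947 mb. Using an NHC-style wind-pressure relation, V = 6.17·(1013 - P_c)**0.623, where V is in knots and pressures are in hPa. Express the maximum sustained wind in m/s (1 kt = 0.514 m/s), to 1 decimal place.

ΔP = 1013 − 947 = 66 mb.
V ≈ 6.17 × 66^0.623 = 6.17 × 13.601 ≈ 83.919 kt.
83.919 × 0.514 ≈ 43.13 m/s → 43.1 m/s.

43.1 m/s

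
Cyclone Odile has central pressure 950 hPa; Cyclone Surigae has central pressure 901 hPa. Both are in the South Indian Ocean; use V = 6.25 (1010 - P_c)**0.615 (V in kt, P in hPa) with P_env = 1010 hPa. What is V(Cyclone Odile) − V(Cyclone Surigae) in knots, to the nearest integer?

-34 kt

Cyclone Odile: ΔP = 60; V ≈ 6.25 × 60^0.615 ≈ 77.53 kt.
Cyclone Surigae: ΔP = 109; V ≈ 6.25 × 109^0.615 ≈ 111.92 kt.
Difference ≈ 77.53 − 111.92 = -34.39 → -34 kt.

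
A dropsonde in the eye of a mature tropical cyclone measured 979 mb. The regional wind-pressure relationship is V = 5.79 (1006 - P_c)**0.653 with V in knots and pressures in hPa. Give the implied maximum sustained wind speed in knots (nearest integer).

50 kt

ΔP = 1006 − 979 = 27 mb.
27^0.653 ≈ 8.604.
V ≈ 5.79 × 8.604 ≈ 49.8 kt.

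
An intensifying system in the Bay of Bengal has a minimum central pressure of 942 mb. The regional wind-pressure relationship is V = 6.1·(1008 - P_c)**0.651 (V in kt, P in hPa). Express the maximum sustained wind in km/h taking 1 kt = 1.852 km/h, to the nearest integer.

ΔP = 1008 − 942 = 66 mb.
V ≈ 6.1 × 66^0.651 = 6.1 × 15.294 ≈ 93.294 kt.
93.294 × 1.852 ≈ 172.78 km/h → 173 km/h.

173 km/h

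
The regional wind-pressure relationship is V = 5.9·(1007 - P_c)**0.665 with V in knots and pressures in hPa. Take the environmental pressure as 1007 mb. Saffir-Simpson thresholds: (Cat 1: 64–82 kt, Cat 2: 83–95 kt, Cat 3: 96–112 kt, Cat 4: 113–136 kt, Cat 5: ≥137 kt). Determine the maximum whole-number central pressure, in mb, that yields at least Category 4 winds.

922 mb

Category 4 begins at V = 113 kt.
Required ΔP = (113/5.9)^(1/0.665) = 19.153^1.504 ≈ 84.75 mb.
P_c ≤ 1007 − 84.75 = 922.25, so the highest integer P_c is 922 mb.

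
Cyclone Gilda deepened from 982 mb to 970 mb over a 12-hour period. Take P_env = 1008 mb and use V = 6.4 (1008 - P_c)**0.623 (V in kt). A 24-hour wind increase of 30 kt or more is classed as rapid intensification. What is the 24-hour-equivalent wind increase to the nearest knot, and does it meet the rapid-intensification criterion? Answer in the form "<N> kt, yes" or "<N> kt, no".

V₁: ΔP = 26, V ≈ 6.4 × 26^0.623 ≈ 48.72 kt.
V₂: ΔP = 38, V ≈ 6.4 × 38^0.623 ≈ 61.71 kt.
ΔV over 12 h = 12.99 kt → 24 h equivalent = 12.99 × 24/12 ≈ 25.98 kt.
26 kt < 30 kt ⇒ not rapid intensification.

26 kt, no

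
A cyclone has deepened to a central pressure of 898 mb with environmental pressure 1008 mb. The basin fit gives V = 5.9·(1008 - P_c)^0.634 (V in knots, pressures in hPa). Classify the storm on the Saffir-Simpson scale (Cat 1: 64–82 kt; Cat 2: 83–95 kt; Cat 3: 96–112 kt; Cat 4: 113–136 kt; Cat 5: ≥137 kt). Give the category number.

4

ΔP = 1008 − 898 = 110 mb.
V ≈ 5.9 × 110^0.634 = 5.9 × 19.69 ≈ 116 kt.
116 kt falls in the Category 4 band.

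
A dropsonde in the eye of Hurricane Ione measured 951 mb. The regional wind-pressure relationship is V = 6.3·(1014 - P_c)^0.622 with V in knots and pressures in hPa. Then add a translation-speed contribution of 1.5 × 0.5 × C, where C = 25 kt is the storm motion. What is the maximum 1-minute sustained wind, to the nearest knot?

102 kt

ΔP = 1014 − 951 = 63 mb.
63^0.622 ≈ 13.158.
V ≈ 6.3 × 13.158 ≈ 82.9 kt.
Translation term: 1.5 × 0.5 × 25 = 18.75 kt.
Corrected V ≈ 101.65 kt → 102 kt.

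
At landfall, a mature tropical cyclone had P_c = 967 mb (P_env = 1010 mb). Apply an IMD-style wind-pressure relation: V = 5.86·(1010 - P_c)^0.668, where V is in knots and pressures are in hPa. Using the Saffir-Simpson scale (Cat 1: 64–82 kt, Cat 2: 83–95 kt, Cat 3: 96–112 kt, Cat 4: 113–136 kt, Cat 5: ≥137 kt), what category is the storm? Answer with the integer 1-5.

ΔP = 1010 − 967 = 43 mb.
V ≈ 5.86 × 43^0.668 = 5.86 × 12.34 ≈ 72 kt.
72 kt falls in the Category 1 band.

1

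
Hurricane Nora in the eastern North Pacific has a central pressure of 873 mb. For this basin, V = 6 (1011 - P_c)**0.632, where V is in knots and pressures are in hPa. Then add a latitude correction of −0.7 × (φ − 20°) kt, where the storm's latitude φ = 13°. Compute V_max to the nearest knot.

140 kt

ΔP = 1011 − 873 = 138 mb.
138^0.632 ≈ 22.511.
V ≈ 6 × 22.511 ≈ 135.1 kt.
Latitude correction: −0.7 × (13 − 20) = 4.9 kt.
Corrected V ≈ 140 kt → 140 kt.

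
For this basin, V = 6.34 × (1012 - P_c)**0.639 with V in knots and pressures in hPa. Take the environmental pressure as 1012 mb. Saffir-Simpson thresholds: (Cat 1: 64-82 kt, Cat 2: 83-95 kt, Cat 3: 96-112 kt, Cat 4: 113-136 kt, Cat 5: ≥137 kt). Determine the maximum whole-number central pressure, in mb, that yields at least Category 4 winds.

Category 4 begins at V = 113 kt.
Required ΔP = (113/6.34)^(1/0.639) = 17.823^1.565 ≈ 90.73 mb.
P_c ≤ 1012 − 90.73 = 921.27, so the highest integer P_c is 921 mb.

921 mb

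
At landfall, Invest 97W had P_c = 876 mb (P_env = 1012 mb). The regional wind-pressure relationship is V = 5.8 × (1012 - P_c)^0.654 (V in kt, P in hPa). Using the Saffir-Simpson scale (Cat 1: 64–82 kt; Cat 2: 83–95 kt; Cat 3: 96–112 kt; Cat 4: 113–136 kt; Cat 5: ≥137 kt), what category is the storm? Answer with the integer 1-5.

ΔP = 1012 − 876 = 136 mb.
V ≈ 5.8 × 136^0.654 = 5.8 × 24.85 ≈ 144 kt.
144 kt falls in the Category 5 band.

5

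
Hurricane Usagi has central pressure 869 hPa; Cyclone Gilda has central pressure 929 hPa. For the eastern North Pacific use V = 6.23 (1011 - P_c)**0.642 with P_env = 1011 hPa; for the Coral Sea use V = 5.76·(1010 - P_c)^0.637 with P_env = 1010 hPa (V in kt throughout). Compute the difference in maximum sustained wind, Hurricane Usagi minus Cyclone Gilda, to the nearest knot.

Hurricane Usagi: ΔP = 142; V ≈ 6.23 × 142^0.642 ≈ 150.06 kt.
Cyclone Gilda: ΔP = 81; V ≈ 5.76 × 81^0.637 ≈ 94.65 kt.
Difference ≈ 150.06 − 94.65 = 55.41 → 55 kt.

55 kt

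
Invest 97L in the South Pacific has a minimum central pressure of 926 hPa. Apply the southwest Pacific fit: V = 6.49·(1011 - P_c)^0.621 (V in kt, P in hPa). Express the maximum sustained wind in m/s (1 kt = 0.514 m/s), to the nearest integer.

ΔP = 1011 − 926 = 85 hPa.
V ≈ 6.49 × 85^0.621 = 6.49 × 15.782 ≈ 102.427 kt.
102.427 × 0.514 ≈ 52.65 m/s → 53 m/s.

53 m/s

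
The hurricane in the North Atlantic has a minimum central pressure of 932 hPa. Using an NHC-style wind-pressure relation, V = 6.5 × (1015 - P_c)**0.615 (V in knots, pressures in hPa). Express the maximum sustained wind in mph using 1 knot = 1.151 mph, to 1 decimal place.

113.3 mph

ΔP = 1015 − 932 = 83 hPa.
V ≈ 6.5 × 83^0.615 = 6.5 × 15.144 ≈ 98.434 kt.
98.434 × 1.151 ≈ 113.30 mph → 113.3 mph.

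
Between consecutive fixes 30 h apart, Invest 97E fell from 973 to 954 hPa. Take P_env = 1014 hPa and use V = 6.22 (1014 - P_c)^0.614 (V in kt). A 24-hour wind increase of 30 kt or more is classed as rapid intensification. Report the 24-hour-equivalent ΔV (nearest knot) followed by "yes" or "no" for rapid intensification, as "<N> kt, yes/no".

13 kt, no

V₁: ΔP = 41, V ≈ 6.22 × 41^0.614 ≈ 60.82 kt.
V₂: ΔP = 60, V ≈ 6.22 × 60^0.614 ≈ 76.84 kt.
ΔV over 30 h = 16.02 kt → 24 h equivalent = 16.02 × 24/30 ≈ 12.82 kt.
13 kt < 30 kt ⇒ not rapid intensification.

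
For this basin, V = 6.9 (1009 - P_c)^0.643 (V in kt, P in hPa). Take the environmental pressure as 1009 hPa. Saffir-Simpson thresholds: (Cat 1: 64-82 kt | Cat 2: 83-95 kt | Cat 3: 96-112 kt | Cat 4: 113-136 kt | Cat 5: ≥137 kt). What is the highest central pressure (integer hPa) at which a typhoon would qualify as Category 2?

961 hPa

Category 2 begins at V = 83 kt.
Required ΔP = (83/6.9)^(1/0.643) = 12.029^1.555 ≈ 47.86 hPa.
P_c ≤ 1009 − 47.86 = 961.14, so the highest integer P_c is 961 hPa.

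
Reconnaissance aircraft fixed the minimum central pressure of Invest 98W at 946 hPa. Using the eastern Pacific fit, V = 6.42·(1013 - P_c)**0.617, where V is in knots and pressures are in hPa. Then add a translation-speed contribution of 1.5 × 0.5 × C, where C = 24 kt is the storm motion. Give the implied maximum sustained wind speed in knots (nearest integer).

104 kt

ΔP = 1013 − 946 = 67 hPa.
67^0.617 ≈ 13.387.
V ≈ 6.42 × 13.387 ≈ 85.9 kt.
Translation term: 1.5 × 0.5 × 24 = 18 kt.
Corrected V ≈ 103.9 kt → 104 kt.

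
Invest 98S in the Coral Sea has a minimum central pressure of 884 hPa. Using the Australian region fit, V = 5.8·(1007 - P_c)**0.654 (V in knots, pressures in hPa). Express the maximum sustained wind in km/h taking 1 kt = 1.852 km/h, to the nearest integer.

250 km/h

ΔP = 1007 − 884 = 123 hPa.
V ≈ 5.8 × 123^0.654 = 5.8 × 23.270 ≈ 134.966 kt.
134.966 × 1.852 ≈ 249.96 km/h → 250 km/h.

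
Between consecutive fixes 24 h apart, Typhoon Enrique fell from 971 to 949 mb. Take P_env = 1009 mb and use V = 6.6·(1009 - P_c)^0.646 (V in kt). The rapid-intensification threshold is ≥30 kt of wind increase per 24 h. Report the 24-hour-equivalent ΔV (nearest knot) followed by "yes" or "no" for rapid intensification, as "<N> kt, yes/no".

24 kt, no

V₁: ΔP = 38, V ≈ 6.6 × 38^0.646 ≈ 69.20 kt.
V₂: ΔP = 60, V ≈ 6.6 × 60^0.646 ≈ 92.95 kt.
ΔV over 24 h = 23.75 kt → 24 h equivalent = 23.75 × 24/24 ≈ 23.75 kt.
24 kt < 30 kt ⇒ not rapid intensification.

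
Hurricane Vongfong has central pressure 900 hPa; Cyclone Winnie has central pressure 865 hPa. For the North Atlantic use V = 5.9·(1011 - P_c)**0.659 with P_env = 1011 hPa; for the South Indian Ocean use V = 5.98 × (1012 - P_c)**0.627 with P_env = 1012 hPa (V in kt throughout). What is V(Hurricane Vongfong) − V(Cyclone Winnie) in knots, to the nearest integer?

-5 kt

Hurricane Vongfong: ΔP = 111; V ≈ 5.9 × 111^0.659 ≈ 131.44 kt.
Cyclone Winnie: ΔP = 147; V ≈ 5.98 × 147^0.627 ≈ 136.65 kt.
Difference ≈ 131.44 − 136.65 = -5.21 → -5 kt.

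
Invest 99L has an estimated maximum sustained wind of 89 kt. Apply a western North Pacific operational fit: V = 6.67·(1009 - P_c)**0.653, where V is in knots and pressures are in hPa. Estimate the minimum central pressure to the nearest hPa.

ΔP = (V / 6.67)^(1/0.653) = (89/6.67)^1.531.
89/6.67 = 13.343; 13.343^1.531 ≈ 52.87 hPa.
P_c = 1009 − 52.87 = 956.13 ≈ 956 hPa.

956 hPa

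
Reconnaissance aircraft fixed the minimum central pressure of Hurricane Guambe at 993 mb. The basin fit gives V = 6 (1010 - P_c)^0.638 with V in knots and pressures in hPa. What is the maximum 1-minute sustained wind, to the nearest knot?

37 kt

ΔP = 1010 − 993 = 17 mb.
17^0.638 ≈ 6.096.
V ≈ 6 × 6.096 ≈ 36.6 kt.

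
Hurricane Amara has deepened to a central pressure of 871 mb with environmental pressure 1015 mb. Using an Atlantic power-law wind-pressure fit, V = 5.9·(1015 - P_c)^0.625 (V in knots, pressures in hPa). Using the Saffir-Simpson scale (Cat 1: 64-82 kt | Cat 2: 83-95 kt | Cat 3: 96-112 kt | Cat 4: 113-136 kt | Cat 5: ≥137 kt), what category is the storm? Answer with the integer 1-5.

4

ΔP = 1015 − 871 = 144 mb.
V ≈ 5.9 × 144^0.625 = 5.9 × 22.33 ≈ 132 kt.
132 kt falls in the Category 4 band.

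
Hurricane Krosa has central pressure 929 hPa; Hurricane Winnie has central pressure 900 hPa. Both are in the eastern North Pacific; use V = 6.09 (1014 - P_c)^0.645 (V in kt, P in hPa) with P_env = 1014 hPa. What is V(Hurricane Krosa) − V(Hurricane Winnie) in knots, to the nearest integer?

-22 kt

Hurricane Krosa: ΔP = 85; V ≈ 6.09 × 85^0.645 ≈ 106.93 kt.
Hurricane Winnie: ΔP = 114; V ≈ 6.09 × 114^0.645 ≈ 129.22 kt.
Difference ≈ 106.93 − 129.22 = -22.29 → -22 kt.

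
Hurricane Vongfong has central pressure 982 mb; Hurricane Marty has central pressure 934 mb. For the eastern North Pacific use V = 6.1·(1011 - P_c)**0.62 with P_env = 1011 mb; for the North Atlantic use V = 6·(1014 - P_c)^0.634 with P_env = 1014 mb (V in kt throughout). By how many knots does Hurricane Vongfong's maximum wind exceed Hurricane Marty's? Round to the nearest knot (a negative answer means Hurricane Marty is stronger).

Hurricane Vongfong: ΔP = 29; V ≈ 6.1 × 29^0.62 ≈ 49.21 kt.
Hurricane Marty: ΔP = 80; V ≈ 6 × 80^0.634 ≈ 96.54 kt.
Difference ≈ 49.21 − 96.54 = -47.33 → -47 kt.

-47 kt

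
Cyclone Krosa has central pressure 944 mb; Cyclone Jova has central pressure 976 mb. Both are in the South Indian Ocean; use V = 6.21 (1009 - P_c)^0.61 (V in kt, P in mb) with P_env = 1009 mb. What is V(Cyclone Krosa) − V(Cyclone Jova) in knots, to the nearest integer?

Cyclone Krosa: ΔP = 65; V ≈ 6.21 × 65^0.61 ≈ 79.24 kt.
Cyclone Jova: ΔP = 33; V ≈ 6.21 × 33^0.61 ≈ 52.41 kt.
Difference ≈ 79.24 − 52.41 = 26.83 → 27 kt.

27 kt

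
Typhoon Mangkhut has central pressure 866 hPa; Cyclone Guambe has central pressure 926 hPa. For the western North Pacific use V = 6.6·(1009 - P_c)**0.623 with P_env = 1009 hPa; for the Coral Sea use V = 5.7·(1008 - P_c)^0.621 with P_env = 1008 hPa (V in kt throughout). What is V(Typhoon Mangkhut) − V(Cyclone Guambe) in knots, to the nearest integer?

Typhoon Mangkhut: ΔP = 143; V ≈ 6.6 × 143^0.623 ≈ 145.32 kt.
Cyclone Guambe: ΔP = 82; V ≈ 5.7 × 82^0.621 ≈ 87.97 kt.
Difference ≈ 145.32 − 87.97 = 57.35 → 57 kt.

57 kt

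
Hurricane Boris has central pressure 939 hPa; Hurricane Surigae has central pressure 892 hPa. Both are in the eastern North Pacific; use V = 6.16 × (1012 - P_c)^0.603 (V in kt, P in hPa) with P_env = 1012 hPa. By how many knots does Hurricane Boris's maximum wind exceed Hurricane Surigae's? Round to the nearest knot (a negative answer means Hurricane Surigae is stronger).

Hurricane Boris: ΔP = 73; V ≈ 6.16 × 73^0.603 ≈ 81.88 kt.
Hurricane Surigae: ΔP = 120; V ≈ 6.16 × 120^0.603 ≈ 110.49 kt.
Difference ≈ 81.88 − 110.49 = -28.61 → -29 kt.

-29 kt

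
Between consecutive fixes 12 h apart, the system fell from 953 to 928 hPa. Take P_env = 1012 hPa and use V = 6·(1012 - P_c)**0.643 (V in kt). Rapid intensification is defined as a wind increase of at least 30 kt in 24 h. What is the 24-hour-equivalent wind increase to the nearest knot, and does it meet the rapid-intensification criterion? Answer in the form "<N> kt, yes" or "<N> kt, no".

42 kt, yes

V₁: ΔP = 59, V ≈ 6 × 59^0.643 ≈ 82.57 kt.
V₂: ΔP = 84, V ≈ 6 × 84^0.643 ≈ 103.62 kt.
ΔV over 12 h = 21.05 kt → 24 h equivalent = 21.05 × 24/12 ≈ 42.10 kt.
42 kt ≥ 30 kt ⇒ rapid intensification.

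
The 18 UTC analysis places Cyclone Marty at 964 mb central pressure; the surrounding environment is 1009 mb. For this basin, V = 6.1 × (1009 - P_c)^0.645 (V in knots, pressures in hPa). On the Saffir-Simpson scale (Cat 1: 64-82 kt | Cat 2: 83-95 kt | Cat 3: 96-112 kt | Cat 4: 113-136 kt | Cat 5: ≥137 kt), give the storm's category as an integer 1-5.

1

ΔP = 1009 − 964 = 45 mb.
V ≈ 6.1 × 45^0.645 = 6.1 × 11.65 ≈ 71 kt.
71 kt falls in the Category 1 band.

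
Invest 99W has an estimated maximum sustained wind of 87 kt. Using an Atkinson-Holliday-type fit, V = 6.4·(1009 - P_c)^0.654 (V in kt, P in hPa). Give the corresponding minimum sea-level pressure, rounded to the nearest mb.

ΔP = (V / 6.4)^(1/0.654) = (87/6.4)^1.529.
87/6.4 = 13.594; 13.594^1.529 ≈ 54.07 mb.
P_c = 1009 − 54.07 = 954.93 ≈ 955 mb.

955 mb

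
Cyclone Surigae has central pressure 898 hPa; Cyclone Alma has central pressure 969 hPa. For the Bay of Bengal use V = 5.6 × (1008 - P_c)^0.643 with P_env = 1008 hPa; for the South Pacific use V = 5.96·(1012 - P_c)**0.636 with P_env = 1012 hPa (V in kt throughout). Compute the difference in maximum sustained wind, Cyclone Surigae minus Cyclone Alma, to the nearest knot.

Cyclone Surigae: ΔP = 110; V ≈ 5.6 × 110^0.643 ≈ 115.03 kt.
Cyclone Alma: ΔP = 43; V ≈ 5.96 × 43^0.636 ≈ 65.18 kt.
Difference ≈ 115.03 − 65.18 = 49.85 → 50 kt.

50 kt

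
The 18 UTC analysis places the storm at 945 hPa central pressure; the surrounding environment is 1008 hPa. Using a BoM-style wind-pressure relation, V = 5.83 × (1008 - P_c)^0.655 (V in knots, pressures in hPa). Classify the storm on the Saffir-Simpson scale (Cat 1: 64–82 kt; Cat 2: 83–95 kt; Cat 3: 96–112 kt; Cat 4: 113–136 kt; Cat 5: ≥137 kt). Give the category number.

2

ΔP = 1008 − 945 = 63 hPa.
V ≈ 5.83 × 63^0.655 = 5.83 × 15.09 ≈ 88 kt.
88 kt falls in the Category 2 band.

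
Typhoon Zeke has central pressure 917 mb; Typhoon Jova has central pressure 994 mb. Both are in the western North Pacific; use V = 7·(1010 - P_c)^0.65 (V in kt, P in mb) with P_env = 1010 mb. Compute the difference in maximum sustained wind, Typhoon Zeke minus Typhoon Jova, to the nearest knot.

Typhoon Zeke: ΔP = 93; V ≈ 7 × 93^0.65 ≈ 133.23 kt.
Typhoon Jova: ΔP = 16; V ≈ 7 × 16^0.65 ≈ 42.44 kt.
Difference ≈ 133.23 − 42.44 = 90.79 → 91 kt.

91 kt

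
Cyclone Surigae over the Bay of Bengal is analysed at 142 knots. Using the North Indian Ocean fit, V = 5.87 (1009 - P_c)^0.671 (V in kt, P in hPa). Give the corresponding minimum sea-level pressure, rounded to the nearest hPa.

ΔP = (V / 5.87)^(1/0.671) = (142/5.87)^1.490.
142/5.87 = 24.191; 24.191^1.490 ≈ 115.36 hPa.
P_c = 1009 − 115.36 = 893.64 ≈ 894 hPa.

894 hPa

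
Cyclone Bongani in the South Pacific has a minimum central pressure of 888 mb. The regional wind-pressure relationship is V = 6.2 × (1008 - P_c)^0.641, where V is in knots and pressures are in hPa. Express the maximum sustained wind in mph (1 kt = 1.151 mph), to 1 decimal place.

ΔP = 1008 − 888 = 120 mb.
V ≈ 6.2 × 120^0.641 = 6.2 × 21.516 ≈ 133.397 kt.
133.397 × 1.151 ≈ 153.54 mph → 153.5 mph.

153.5 mph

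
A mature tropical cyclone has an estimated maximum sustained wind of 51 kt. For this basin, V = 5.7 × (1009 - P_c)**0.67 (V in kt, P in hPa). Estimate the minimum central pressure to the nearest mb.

ΔP = (V / 5.7)^(1/0.67) = (51/5.7)^1.493.
51/5.7 = 8.947; 8.947^1.493 ≈ 26.33 mb.
P_c = 1009 − 26.33 = 982.67 ≈ 983 mb.

983 mb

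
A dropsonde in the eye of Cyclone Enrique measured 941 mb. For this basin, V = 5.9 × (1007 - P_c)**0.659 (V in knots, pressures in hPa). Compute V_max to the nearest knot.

ΔP = 1007 − 941 = 66 mb.
66^0.659 ≈ 15.815.
V ≈ 5.9 × 15.815 ≈ 93.3 kt.

93 kt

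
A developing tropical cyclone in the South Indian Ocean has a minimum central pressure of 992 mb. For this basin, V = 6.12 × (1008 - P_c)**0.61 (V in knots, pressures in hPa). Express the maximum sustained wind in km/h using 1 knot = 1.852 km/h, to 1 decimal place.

ΔP = 1008 − 992 = 16 mb.
V ≈ 6.12 × 16^0.61 = 6.12 × 5.426 ≈ 33.210 kt.
33.210 × 1.852 ≈ 61.50 km/h → 61.5 km/h.

61.5 km/h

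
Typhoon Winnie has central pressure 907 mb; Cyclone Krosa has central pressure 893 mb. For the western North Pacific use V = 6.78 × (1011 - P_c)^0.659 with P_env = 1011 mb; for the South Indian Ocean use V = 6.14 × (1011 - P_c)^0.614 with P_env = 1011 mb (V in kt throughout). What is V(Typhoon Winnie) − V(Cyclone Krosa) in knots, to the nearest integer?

Typhoon Winnie: ΔP = 104; V ≈ 6.78 × 104^0.659 ≈ 144.70 kt.
Cyclone Krosa: ΔP = 118; V ≈ 6.14 × 118^0.614 ≈ 114.90 kt.
Difference ≈ 144.70 − 114.90 = 29.80 → 30 kt.

30 kt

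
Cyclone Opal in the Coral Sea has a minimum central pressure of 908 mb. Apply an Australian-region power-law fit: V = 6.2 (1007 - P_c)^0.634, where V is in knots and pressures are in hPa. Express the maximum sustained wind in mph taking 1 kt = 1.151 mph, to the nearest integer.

131 mph

ΔP = 1007 − 908 = 99 mb.
V ≈ 6.2 × 99^0.634 = 6.2 × 18.418 ≈ 114.189 kt.
114.189 × 1.151 ≈ 131.43 mph → 131 mph.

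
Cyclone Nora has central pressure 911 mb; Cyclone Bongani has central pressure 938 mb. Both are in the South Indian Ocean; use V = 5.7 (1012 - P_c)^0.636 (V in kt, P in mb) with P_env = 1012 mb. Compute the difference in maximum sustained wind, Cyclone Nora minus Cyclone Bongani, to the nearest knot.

19 kt

Cyclone Nora: ΔP = 101; V ≈ 5.7 × 101^0.636 ≈ 107.31 kt.
Cyclone Bongani: ΔP = 74; V ≈ 5.7 × 74^0.636 ≈ 88.05 kt.
Difference ≈ 107.31 − 88.05 = 19.26 → 19 kt.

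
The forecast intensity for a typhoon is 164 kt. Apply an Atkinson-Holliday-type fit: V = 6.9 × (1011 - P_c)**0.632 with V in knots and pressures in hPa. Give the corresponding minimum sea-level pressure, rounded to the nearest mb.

ΔP = (V / 6.9)^(1/0.632) = (164/6.9)^1.582.
164/6.9 = 23.768; 23.768^1.582 ≈ 150.39 mb.
P_c = 1011 − 150.39 = 860.61 ≈ 861 mb.

861 mb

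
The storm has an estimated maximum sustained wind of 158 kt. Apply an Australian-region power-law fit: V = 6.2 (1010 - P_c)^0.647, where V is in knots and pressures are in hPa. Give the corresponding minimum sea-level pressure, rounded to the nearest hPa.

ΔP = (V / 6.2)^(1/0.647) = (158/6.2)^1.546.
158/6.2 = 25.484; 25.484^1.546 ≈ 149.11 hPa.
P_c = 1010 − 149.11 = 860.89 ≈ 861 hPa.

861 hPa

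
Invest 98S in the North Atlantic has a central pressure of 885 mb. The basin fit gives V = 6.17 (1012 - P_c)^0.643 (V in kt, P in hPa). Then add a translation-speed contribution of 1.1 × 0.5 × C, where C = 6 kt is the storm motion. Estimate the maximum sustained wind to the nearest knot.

142 kt

ΔP = 1012 − 885 = 127 mb.
127^0.643 ≈ 22.529.
V ≈ 6.17 × 22.529 ≈ 139.0 kt.
Translation term: 1.1 × 0.5 × 6 = 3.3 kt.
Corrected V ≈ 142.3 kt → 142 kt.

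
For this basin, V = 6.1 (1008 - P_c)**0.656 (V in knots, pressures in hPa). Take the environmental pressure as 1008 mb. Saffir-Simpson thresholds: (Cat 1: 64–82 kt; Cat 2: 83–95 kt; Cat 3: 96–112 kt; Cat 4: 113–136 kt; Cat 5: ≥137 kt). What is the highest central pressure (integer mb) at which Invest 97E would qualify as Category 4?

922 mb

Category 4 begins at V = 113 kt.
Required ΔP = (113/6.1)^(1/0.656) = 18.525^1.524 ≈ 85.61 mb.
P_c ≤ 1008 − 85.61 = 922.39, so the highest integer P_c is 922 mb.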